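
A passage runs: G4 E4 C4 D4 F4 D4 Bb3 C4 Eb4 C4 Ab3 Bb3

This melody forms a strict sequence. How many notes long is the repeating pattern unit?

4

There are 12 notes; a 4-note unit gives 3 cells:
G4 E4 C4 D4 | F4 D4 Bb3 C4 | Eb4 C4 Ab3 Bb3
Every group is a transposition down a 2nd of the one before; no shorter unit works.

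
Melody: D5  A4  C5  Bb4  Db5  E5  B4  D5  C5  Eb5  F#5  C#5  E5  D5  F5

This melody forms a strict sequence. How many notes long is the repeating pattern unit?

5

15 notes total. Splitting into 3 groups of 5:
D5 A4 C5 Bb4 Db5 | E5 B4 D5 C5 Eb5 | F#5 C#5 E5 D5 F5
Each cell is the previous one up a 2nd — so the unit is 5 notes.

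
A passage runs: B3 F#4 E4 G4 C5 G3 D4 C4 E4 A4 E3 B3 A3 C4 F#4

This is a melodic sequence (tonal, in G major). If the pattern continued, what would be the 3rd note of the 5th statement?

D3

Grouping in 5s, the 3rd note of each cell is E4, C4, A3.
Extending down a 3rd: F#3 → D3.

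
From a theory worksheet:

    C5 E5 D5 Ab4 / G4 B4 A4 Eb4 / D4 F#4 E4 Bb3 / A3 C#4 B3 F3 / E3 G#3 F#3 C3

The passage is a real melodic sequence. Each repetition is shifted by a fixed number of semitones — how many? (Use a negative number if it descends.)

-5

With a 4-note motive the entries are C5, G4, D4, A3, E3, each down a 4th from the previous.
Counting half-steps from C5 to G4: -5.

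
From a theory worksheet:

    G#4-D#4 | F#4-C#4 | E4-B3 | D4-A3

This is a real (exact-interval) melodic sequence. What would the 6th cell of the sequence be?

Bb3 F3

Taking 2-note groups, the heads are G#4, F#4, E4, D4: the pattern moves down a 2nd.
Carrying on: C4 → Bb3.
From Bb3 the exact shape gives Bb3 F3.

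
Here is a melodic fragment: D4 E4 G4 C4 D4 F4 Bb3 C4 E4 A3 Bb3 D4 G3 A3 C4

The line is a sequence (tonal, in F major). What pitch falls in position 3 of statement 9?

F3

With 3-note cells, note 3 of each statement runs G4, F4, E4, D4, C4.
Extending down a 2nd: Bb3 → A3 → G3 → F3.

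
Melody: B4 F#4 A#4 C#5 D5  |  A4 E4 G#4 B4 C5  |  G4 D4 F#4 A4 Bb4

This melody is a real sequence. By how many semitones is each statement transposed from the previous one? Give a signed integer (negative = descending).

With a 5-note motive the entries are B4, A4, G4, each down a 2nd from the previous.
Counting half-steps from B4 to A4: -2.

-2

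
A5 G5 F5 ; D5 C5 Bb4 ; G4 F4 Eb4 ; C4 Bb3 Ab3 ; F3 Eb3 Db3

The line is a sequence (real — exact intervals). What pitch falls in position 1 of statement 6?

The unit is 3 notes. Position-1 pitches of the 5 shown cells: A5, D5, G4, C4, F3.
One more down a 5th gives Bb2.

Bb2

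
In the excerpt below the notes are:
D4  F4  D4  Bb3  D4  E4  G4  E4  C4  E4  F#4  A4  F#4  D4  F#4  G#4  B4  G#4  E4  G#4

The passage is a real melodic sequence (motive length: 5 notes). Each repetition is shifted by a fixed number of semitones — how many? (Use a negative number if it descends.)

With a 5-note motive the entries are D4, E4, F#4, G#4, each up a 2nd from the previous.
Counting half-steps from D4 to E4: 2.

2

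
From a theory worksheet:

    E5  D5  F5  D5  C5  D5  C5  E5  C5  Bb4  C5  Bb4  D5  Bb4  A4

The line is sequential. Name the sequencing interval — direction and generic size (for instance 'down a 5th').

down a 2nd

Taking 5-note groups, the heads are E5, D5, C5: the pattern moves down a 2nd.
E5 to D5 is down a 2nd.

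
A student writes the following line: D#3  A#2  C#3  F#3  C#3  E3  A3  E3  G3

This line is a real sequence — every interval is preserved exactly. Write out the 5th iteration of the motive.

Eb4 Bb3 Db4

Taking 3-note groups, the heads are D#3, F#3, A3: the pattern moves up a 3rd.
Continuing the starts: C4 → Eb4.
Statement 5 starts on Eb4 and keeps the same exact contour: Eb4 Bb3 Db4.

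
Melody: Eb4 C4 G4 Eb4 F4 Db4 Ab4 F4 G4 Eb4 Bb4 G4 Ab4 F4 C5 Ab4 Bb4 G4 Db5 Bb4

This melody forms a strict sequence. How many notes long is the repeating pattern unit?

There are 20 notes; a 4-note unit gives 5 cells:
Eb4 C4 G4 Eb4 | F4 Db4 Ab4 F4 | G4 Eb4 Bb4 G4 | Ab4 F4 C5 Ab4 | Bb4 G4 Db5 Bb4
Each cell is the previous one up a 2nd — so the unit is 4 notes.

4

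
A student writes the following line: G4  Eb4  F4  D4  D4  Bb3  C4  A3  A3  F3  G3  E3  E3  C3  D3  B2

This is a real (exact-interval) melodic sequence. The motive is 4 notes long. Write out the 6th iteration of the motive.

F#2 D2 E2 C#2

Taking 4-note groups, the heads are G4, D4, A3, E3: the pattern moves down a 4th.
Carrying on: B2 → F#2.
From F#2 the exact shape gives F#2 D2 E2 C#2.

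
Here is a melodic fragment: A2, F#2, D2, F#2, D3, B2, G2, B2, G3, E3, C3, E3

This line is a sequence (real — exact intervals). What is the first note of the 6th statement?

With a 4-note motive the entries are A2, D3, G3, each up a 4th from the previous.
Extending the heads up a 4th: C4 → F4 → Bb4.

Bb4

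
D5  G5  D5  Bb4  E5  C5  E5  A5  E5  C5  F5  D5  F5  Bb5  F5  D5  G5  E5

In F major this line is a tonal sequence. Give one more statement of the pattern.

Taking 6-note groups, the heads are D5, E5, F5: the pattern moves up a 2nd.
So cell 4 is G5 C6 G5 E5 A5 F5.

G5 C6 G5 E5 A5 F5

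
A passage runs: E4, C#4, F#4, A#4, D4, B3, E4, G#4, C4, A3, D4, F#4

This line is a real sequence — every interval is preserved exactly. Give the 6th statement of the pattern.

Gb3 Eb3 Ab3 C4

The 4-note cells begin on E4, D4, C4 — each down a 2nd from the last.
Extending down a 2nd: Bb3 → Ab3 → Gb3.
From Gb3 the exact shape gives Gb3 Eb3 Ab3 C4.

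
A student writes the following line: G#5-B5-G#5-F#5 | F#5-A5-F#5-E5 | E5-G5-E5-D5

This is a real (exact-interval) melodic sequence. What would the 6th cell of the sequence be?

Bb4 Db5 Bb4 Ab4

The 4-note cells begin on G#5, F#5, E5 — each down a 2nd from the last.
Extending down a 2nd: D5 → C5 → Bb4.
Statement 6 starts on Bb4 and keeps the same exact contour: Bb4 Db5 Bb4 Ab4.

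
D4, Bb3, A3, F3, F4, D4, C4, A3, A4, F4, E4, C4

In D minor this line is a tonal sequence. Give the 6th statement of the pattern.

The 4-note cells begin on D4, F4, A4 — each up a 3rd from the last.
Extending up a 3rd: C5 → E5 → G5.
From G5 the diatonic shape gives G5 E5 D5 Bb4.

G5 E5 D5 Bb4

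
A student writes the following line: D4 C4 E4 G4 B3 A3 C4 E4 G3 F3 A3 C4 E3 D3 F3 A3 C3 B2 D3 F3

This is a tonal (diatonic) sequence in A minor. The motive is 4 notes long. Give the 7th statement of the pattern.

With a 4-note motive the entries are D4, B3, G3, E3, C3, each down a 3rd from the previous.
Continuing the starts: A2 → F2.
Statement 7 starts on F2 and keeps the same diatonic contour: F2 E2 G2 B2.

F2 E2 G2 B2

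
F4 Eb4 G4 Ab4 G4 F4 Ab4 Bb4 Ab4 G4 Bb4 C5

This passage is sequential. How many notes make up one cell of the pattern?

There are 12 notes; a 4-note unit gives 3 cells:
F4 Eb4 G4 Ab4 | G4 F4 Ab4 Bb4 | Ab4 G4 Bb4 C5
Each cell is the previous one up a 2nd — so the unit is 4 notes.

4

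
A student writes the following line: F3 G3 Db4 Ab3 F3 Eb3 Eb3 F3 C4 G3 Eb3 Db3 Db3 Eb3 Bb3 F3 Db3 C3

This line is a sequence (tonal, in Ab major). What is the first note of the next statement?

C3

With a 6-note motive the entries are F3, Eb3, Db3, each down a 2nd from the previous.
The next head, down a 2nd from Db3, is C3.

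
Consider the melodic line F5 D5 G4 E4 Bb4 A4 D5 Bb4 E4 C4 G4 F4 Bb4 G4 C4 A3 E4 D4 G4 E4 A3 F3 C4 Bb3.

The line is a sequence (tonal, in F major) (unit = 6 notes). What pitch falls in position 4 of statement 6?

The unit is 6 notes. Position-4 pitches of the 4 shown cells: E4, C4, A3, F3.
Carrying that down a 3rd forward: D3 → Bb2.

Bb2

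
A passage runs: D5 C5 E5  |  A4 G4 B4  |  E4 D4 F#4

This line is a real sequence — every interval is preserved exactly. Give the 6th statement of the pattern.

C#3 B2 D#3

The 3-note cells begin on D5, A4, E4 — each down a 4th from the last.
Extending down a 4th: B3 → F#3 → C#3.
From C#3 the exact shape gives C#3 B2 D#3.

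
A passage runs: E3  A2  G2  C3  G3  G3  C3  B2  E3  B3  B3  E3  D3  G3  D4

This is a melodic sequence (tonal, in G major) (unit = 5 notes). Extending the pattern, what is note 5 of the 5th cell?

With 5-note cells, note 5 of each statement runs G3, B3, D4.
Carrying that up a 3rd forward: F#4 → A4.

A4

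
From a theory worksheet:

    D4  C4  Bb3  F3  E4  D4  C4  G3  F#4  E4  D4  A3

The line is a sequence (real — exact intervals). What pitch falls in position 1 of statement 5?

A#4

Grouping in 4s, the 1st note of each cell is D4, E4, F#4.
Extending up a 2nd: G#4 → A#4.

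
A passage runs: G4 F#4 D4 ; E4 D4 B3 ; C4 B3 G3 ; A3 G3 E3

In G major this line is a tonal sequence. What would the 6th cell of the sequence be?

With a 3-note motive the entries are G4, E4, C4, A3, each down a 3rd from the previous.
Carrying on: F#3 → D3.
Statement 6 starts on D3 and keeps the same diatonic contour: D3 C3 A2.

D3 C3 A2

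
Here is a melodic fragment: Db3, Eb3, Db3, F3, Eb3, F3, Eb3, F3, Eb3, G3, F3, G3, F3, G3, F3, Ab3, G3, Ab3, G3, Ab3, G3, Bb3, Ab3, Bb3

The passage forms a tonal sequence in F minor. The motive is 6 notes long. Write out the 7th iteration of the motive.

With a 6-note motive the entries are Db3, Eb3, F3, G3, each up a 2nd from the previous.
Carrying on: Ab3 → Bb3 → C4.
From C4 the diatonic shape gives C4 Db4 C4 Eb4 Db4 Eb4.

C4 Db4 C4 Eb4 Db4 Eb4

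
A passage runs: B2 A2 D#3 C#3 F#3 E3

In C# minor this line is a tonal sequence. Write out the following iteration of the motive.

A3 G#3

Taking 2-note groups, the heads are B2, D#3, F#3: the pattern moves up a 3rd.
So cell 4 is A3 G#3.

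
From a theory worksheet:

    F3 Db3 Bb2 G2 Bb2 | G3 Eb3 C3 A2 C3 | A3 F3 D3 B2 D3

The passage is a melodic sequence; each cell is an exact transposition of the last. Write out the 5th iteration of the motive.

C#4 A3 F#3 D#3 F#3

With a 5-note motive the entries are F3, G3, A3, each up a 2nd from the previous.
Extending up a 2nd: B3 → C#4.
Statement 5 starts on C#4 and keeps the same exact contour: C#4 A3 F#3 D#3 F#3.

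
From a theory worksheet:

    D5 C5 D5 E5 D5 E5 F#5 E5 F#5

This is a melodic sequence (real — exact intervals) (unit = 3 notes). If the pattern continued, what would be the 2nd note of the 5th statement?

The unit is 3 notes. Position-2 pitches of the 3 shown cells: C5, D5, E5.
Carrying that up a 2nd forward: F#5 → G#5.

G#5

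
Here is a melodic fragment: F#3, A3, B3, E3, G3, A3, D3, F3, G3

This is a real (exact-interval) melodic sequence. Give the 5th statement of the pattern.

The 3-note cells begin on F#3, E3, D3 — each down a 2nd from the last.
Carrying on: C3 → Bb2.
So cell 5 is Bb2 Db3 Eb3.

Bb2 Db3 Eb3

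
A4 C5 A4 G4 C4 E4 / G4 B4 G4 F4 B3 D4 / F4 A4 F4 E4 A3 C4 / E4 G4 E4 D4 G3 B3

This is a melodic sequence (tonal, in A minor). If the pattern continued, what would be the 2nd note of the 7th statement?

D4

The unit is 6 notes. Position-2 pitches of the 4 shown cells: C5, B4, A4, G4.
Extending down a 2nd: F4 → E4 → D4.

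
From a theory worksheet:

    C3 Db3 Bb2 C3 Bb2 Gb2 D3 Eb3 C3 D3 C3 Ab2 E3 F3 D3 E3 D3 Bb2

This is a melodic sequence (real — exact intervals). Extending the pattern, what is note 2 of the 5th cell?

A3

With 6-note cells, note 2 of each statement runs Db3, Eb3, F3.
Carrying that up a 2nd forward: G3 → A3.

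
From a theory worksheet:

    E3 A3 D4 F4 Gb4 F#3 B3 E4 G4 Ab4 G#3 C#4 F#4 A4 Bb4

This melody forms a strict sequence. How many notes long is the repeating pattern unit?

There are 15 notes; a 5-note unit gives 3 cells:
E3 A3 D4 F4 Gb4 | F#3 B3 E4 G4 Ab4 | G#3 C#4 F#4 A4 Bb4
Every group is a transposition up a 2nd of the one before; no shorter unit works.

5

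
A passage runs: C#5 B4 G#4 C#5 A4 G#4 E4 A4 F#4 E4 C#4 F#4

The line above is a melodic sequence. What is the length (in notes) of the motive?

4

12 notes total. Splitting into 3 groups of 4:
C#5 B4 G#4 C#5 | A4 G#4 E4 A4 | F#4 E4 C#4 F#4
That's a consistent down a 3rd shift per cell, and no other grouping gives one.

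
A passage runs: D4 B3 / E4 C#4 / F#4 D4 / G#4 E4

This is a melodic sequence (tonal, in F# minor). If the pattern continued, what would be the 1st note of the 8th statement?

D5

With 2-note cells, note 1 of each statement runs D4, E4, F#4, G#4.
Each moves up a 2nd. Continuing: A4 → B4 → C#5 → D5.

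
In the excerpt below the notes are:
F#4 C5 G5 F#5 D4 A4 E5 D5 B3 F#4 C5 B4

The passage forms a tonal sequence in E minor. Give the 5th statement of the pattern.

E3 B3 F#4 E4

The 4-note cells begin on F#4, D4, B3 — each down a 3rd from the last.
Continuing the starts: G3 → E3.
Statement 5 starts on E3 and keeps the same diatonic contour: E3 B3 F#4 E4.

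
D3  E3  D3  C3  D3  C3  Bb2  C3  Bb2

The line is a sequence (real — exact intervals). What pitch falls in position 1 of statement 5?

With 3-note cells, note 1 of each statement runs D3, C3, Bb2.
Each moves down a 2nd. Continuing: Ab2 → Gb2.

Gb2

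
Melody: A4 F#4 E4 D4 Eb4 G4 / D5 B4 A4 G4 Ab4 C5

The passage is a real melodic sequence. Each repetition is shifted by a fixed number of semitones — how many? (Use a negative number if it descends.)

Taking 6-note groups, the heads are A4, D5: the pattern moves up a 4th.
A4→D5 is 74 − 69 = 5 semitones.

5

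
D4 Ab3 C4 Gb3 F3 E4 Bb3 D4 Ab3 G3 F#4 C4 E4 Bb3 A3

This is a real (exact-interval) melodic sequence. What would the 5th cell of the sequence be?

With a 5-note motive the entries are D4, E4, F#4, each up a 2nd from the previous.
Carrying on: G#4 → A#4.
So cell 5 is A#4 E4 G#4 D4 C#4.

A#4 E4 G#4 D4 C#4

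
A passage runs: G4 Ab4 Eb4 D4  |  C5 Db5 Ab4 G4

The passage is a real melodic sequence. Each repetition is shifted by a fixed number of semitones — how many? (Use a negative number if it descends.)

5

The 4-note cells begin on G4, C5 — each up a 4th from the last.
G4 to C5 spans +5 semitones.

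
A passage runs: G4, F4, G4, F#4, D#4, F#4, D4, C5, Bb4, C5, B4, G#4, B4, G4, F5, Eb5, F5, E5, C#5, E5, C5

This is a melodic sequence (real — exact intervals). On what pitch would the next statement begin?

Bb5

The 7-note cells begin on G4, C5, F5 — each up a 4th from the last.
The next head, up a 4th from F5, is Bb5.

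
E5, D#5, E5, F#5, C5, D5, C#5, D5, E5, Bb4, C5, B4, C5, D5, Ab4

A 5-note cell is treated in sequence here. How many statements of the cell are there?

15 notes in groups of 5 gives 15/5 = 3 statements.
Starts: E5, D5, C5 — each down a 2nd.

3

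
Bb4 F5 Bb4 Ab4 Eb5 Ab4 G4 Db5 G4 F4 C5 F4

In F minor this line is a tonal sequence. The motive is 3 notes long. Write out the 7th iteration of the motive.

C4 G4 C4

Taking 3-note groups, the heads are Bb4, Ab4, G4, F4: the pattern moves down a 2nd.
Carrying on: Eb4 → Db4 → C4.
So cell 7 is C4 G4 C4.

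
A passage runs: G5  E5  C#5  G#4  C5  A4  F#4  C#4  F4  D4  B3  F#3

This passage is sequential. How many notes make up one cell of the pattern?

4

12 notes total. Splitting into 3 groups of 4:
G5 E5 C#5 G#4 | C5 A4 F#4 C#4 | F4 D4 B3 F#3
Every group is a transposition down a 5th of the one before; no shorter unit works.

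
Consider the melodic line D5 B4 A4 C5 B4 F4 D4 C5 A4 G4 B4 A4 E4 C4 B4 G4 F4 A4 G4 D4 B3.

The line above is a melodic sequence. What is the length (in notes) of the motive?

7

There are 21 notes; a 7-note unit gives 3 cells:
D5 B4 A4 C5 B4 F4 D4 | C5 A4 G4 B4 A4 E4 C4 | B4 G4 F4 A4 G4 D4 B3
Each cell is the previous one down a 2nd — so the unit is 7 notes.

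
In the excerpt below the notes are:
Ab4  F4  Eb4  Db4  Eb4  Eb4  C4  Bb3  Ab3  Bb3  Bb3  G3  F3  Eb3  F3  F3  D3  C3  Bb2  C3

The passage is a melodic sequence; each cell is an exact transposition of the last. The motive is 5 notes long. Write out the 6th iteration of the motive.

The 5-note cells begin on Ab4, Eb4, Bb3, F3 — each down a 4th from the last.
Carrying on: C3 → G2.
Statement 6 starts on G2 and keeps the same exact contour: G2 E2 D2 C2 D2.

G2 E2 D2 C2 D2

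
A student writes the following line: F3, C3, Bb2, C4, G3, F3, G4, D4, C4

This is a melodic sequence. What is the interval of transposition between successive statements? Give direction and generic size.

With a 3-note motive the entries are F3, C4, G4, each up a 5th from the previous.
F3 to C4 is up a 5th.

up a 5th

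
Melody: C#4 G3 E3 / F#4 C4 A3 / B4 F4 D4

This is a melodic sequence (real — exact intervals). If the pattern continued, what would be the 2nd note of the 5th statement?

Eb5

With 3-note cells, note 2 of each statement runs G3, C4, F4.
Carrying that up a 4th forward: Bb4 → Eb5.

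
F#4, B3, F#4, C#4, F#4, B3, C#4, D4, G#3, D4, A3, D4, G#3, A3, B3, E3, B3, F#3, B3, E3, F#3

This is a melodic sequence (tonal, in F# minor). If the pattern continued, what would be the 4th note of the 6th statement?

G#2

With 7-note cells, note 4 of each statement runs C#4, A3, F#3.
Each moves down a 3rd. Continuing: D3 → B2 → G#2.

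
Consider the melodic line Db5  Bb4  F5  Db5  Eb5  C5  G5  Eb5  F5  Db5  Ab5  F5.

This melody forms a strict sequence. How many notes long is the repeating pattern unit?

Try groups of 4 (3 cells in 12 notes):
Db5 Bb4 F5 Db5 | Eb5 C5 G5 Eb5 | F5 Db5 Ab5 F5
That's a consistent up a 2nd shift per cell, and no other grouping gives one.

4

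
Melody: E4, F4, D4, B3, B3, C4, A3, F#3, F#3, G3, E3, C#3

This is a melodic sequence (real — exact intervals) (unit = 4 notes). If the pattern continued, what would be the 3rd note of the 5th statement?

F#2

Grouping in 4s, the 3rd note of each cell is D4, A3, E3.
Extending down a 4th: B2 → F#2.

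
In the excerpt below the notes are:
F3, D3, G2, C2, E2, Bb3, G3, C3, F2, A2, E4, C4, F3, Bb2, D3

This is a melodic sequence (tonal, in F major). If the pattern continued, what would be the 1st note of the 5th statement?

D5

Grouping in 5s, the 1st note of each cell is F3, Bb3, E4.
Carrying that up a 4th forward: A4 → D5.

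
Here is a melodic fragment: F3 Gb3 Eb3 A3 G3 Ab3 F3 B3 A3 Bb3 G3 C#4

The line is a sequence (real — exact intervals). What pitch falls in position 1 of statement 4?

Grouping in 4s, the 1st note of each cell is F3, G3, A3.
From A3, up a 2nd gives B3.

B3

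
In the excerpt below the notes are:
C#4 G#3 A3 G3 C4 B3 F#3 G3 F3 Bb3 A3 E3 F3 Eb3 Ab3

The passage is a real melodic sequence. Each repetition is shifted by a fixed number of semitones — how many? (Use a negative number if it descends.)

-2

Unit = 5 notes; the statements start on C#4, B3, A3, moving down a 2nd each time.
Counting half-steps from C#4 to B3: -2.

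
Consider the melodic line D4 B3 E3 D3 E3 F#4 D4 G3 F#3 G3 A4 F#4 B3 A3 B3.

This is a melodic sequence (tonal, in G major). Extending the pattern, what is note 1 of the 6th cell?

The unit is 5 notes. Position-1 pitches of the 3 shown cells: D4, F#4, A4.
Extending up a 3rd: C5 → E5 → G5.

G5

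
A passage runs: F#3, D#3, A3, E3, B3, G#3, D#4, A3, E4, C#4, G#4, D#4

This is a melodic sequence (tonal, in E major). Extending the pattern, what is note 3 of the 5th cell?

With 4-note cells, note 3 of each statement runs A3, D#4, G#4.
Each moves up a 4th. Continuing: C#5 → F#5.

F#5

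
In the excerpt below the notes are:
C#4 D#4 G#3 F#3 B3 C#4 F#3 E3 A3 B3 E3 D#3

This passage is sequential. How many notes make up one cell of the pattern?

4

There are 12 notes; a 4-note unit gives 3 cells:
C#4 D#4 G#3 F#3 | B3 C#4 F#3 E3 | A3 B3 E3 D#3
Each cell is the previous one down a 2nd — so the unit is 4 notes.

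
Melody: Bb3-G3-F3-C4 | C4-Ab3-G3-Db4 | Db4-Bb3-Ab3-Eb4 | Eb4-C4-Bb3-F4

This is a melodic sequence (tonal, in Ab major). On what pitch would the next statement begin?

F4

With a 4-note motive the entries are Bb3, C4, Db4, Eb4, each up a 2nd from the previous.
One more step up a 2nd gives F4.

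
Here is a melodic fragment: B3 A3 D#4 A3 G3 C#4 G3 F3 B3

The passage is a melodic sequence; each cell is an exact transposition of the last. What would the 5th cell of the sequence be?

The 3-note cells begin on B3, A3, G3 — each down a 2nd from the last.
Continuing the starts: F3 → Eb3.
So cell 5 is Eb3 Db3 G3.

Eb3 Db3 G3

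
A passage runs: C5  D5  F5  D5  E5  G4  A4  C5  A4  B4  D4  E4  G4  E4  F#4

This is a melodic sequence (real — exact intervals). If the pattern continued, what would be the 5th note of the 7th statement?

Grouping in 5s, the 5th note of each cell is E5, B4, F#4.
Carrying that down a 4th forward: C#4 → G#3 → D#3 → A#2.

A#2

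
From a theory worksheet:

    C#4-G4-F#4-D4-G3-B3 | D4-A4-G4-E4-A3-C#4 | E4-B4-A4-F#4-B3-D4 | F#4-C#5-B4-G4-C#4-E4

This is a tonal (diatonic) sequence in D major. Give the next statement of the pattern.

Unit = 6 notes; the statements start on C#4, D4, E4, F#4, moving up a 2nd each time.
From G4 the diatonic shape gives G4 D5 C#5 A4 D4 F#4.

G4 D5 C#5 A4 D4 F#4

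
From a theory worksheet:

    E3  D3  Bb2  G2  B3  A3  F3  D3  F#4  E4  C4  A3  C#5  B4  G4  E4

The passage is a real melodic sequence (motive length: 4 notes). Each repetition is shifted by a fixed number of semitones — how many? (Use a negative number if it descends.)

Unit = 4 notes; the statements start on E3, B3, F#4, C#5, moving up a 5th each time.
E3→B3 is 59 − 52 = 7 semitones.

7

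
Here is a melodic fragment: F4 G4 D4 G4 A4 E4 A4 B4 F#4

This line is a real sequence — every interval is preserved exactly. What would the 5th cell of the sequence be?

C#5 D#5 A#4

The 3-note cells begin on F4, G4, A4 — each up a 2nd from the last.
Extending up a 2nd: B4 → C#5.
So cell 5 is C#5 D#5 A#4.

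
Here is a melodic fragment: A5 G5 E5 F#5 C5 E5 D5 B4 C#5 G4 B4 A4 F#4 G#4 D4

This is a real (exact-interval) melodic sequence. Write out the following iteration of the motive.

Taking 5-note groups, the heads are A5, E5, B4: the pattern moves down a 4th.
Statement 4 starts on F#4 and keeps the same exact contour: F#4 E4 C#4 D#4 A3.

F#4 E4 C#4 D#4 A3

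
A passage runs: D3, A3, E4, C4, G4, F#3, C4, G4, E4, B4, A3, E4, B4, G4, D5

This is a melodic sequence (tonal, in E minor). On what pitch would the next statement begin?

C4

With a 5-note motive the entries are D3, F#3, A3, each up a 3rd from the previous.
The next head, up a 3rd from A3, is C4.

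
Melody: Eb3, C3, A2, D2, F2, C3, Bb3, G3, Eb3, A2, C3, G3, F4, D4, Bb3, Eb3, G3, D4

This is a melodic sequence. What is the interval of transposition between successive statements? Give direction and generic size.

Unit = 6 notes; the statements start on Eb3, Bb3, F4, moving up a 5th each time.
Eb3 to Bb3 is up a 5th.

up a 5th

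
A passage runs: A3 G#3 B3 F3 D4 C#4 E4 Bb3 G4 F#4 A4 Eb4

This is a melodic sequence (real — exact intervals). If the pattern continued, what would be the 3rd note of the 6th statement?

The unit is 4 notes. Position-3 pitches of the 3 shown cells: B3, E4, A4.
Carrying that up a 4th forward: D5 → G5 → C6.

C6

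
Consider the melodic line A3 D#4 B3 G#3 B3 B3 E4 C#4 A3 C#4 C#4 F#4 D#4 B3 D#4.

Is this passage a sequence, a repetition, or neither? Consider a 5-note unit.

sequence

Each 5-note cell is the previous one transposed up a 2nd.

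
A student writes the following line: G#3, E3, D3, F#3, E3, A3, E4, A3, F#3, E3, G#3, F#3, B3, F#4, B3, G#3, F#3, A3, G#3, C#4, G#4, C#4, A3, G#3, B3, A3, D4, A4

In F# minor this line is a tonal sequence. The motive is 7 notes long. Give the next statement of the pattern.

The 7-note cells begin on G#3, A3, B3, C#4 — each up a 2nd from the last.
Statement 5 starts on D4 and keeps the same diatonic contour: D4 B3 A3 C#4 B3 E4 B4.

D4 B3 A3 C#4 B3 E4 B4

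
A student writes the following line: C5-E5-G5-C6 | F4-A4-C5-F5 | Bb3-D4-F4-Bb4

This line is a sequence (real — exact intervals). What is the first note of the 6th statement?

Unit = 4 notes; the statements start on C5, F4, Bb3, moving down a 5th each time.
Continuing: Eb3 → Ab2 → Db2. Statement 6 starts on Db2.

Db2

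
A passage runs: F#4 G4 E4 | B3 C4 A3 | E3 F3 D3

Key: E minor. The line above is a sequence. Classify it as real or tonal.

real

Each cell has the same semitone pattern (1, -3) — intervals are preserved exactly.
And F3 lies outside E minor, so the sequence is real rather than tonal.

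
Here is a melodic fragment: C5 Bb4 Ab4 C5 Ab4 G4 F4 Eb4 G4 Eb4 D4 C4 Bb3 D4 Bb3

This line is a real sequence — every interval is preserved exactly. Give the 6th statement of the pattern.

B2 A2 G2 B2 G2

The 5-note cells begin on C5, G4, D4 — each down a 4th from the last.
Extending down a 4th: A3 → E3 → B2.
From B2 the exact shape gives B2 A2 G2 B2 G2.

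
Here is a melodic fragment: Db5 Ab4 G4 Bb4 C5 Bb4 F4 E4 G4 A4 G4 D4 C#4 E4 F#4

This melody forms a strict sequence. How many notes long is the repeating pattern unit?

15 notes total. Splitting into 3 groups of 5:
Db5 Ab4 G4 Bb4 C5 | Bb4 F4 E4 G4 A4 | G4 D4 C#4 E4 F#4
Each cell is the previous one down a 3rd — so the unit is 5 notes.

5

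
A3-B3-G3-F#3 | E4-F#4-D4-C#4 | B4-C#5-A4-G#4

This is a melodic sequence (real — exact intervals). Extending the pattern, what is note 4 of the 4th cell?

D#5

With 4-note cells, note 4 of each statement runs F#3, C#4, G#4.
From G#4, up a 5th gives D#5.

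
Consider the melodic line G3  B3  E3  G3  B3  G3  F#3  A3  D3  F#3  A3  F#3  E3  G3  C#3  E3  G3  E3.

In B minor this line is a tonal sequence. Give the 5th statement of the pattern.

C#3 E3 A2 C#3 E3 C#3

Taking 6-note groups, the heads are G3, F#3, E3: the pattern moves down a 2nd.
Extending down a 2nd: D3 → C#3.
So cell 5 is C#3 E3 A2 C#3 E3 C#3.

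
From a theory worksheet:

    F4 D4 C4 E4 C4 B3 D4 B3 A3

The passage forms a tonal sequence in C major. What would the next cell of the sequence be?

The 3-note cells begin on F4, E4, D4 — each down a 2nd from the last.
Statement 4 starts on C4 and keeps the same diatonic contour: C4 A3 G3.

C4 A3 G3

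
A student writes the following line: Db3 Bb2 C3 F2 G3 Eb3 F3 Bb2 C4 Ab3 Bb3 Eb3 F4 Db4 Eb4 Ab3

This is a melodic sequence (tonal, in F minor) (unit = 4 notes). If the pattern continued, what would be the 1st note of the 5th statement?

Bb4

The unit is 4 notes. Position-1 pitches of the 4 shown cells: Db3, G3, C4, F4.
From F4, up a 4th gives Bb4.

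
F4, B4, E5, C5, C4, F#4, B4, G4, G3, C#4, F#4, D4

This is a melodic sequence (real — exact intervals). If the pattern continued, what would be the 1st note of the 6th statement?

E2

With 4-note cells, note 1 of each statement runs F4, C4, G3.
Each moves down a 4th. Continuing: D3 → A2 → E2.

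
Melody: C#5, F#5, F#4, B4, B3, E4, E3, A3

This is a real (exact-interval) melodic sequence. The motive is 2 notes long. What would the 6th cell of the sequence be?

D2 G2

With a 2-note motive the entries are C#5, F#4, B3, E3, each down a 5th from the previous.
Continuing the starts: A2 → D2.
Statement 6 starts on D2 and keeps the same exact contour: D2 G2.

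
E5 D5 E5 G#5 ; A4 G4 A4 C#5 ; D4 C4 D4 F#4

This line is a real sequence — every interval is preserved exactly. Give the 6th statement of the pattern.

The 4-note cells begin on E5, A4, D4 — each down a 5th from the last.
Extending down a 5th: G3 → C3 → F2.
From F2 the exact shape gives F2 Eb2 F2 A2.

F2 Eb2 F2 A2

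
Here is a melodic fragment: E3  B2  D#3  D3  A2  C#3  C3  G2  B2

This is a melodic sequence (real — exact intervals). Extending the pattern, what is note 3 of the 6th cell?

With 3-note cells, note 3 of each statement runs D#3, C#3, B2.
Extending down a 2nd: A2 → G2 → F2.

F2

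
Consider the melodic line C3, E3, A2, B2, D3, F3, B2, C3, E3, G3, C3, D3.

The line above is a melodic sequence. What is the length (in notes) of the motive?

4

12 notes total. Splitting into 3 groups of 4:
C3 E3 A2 B2 | D3 F3 B2 C3 | E3 G3 C3 D3
Every group is a transposition up a 2nd of the one before; no shorter unit works.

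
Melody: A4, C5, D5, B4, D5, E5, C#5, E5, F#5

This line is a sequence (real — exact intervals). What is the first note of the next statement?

Taking 3-note groups, the heads are A4, B4, C#5: the pattern moves up a 2nd.
The next head, up a 2nd from C#5, is D#5.

D#5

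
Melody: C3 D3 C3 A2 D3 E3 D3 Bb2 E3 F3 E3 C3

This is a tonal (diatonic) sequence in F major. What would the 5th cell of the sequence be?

Taking 4-note groups, the heads are C3, D3, E3: the pattern moves up a 2nd.
Carrying on: F3 → G3.
Statement 5 starts on G3 and keeps the same diatonic contour: G3 A3 G3 E3.

G3 A3 G3 E3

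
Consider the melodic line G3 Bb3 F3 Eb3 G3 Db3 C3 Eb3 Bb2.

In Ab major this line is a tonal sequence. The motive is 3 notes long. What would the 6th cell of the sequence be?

Db2 F2 C2

Taking 3-note groups, the heads are G3, Eb3, C3: the pattern moves down a 3rd.
Continuing the starts: Ab2 → F2 → Db2.
Statement 6 starts on Db2 and keeps the same diatonic contour: Db2 F2 C2.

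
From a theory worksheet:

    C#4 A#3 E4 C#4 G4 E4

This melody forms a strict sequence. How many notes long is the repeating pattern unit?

2

Try groups of 2 (3 cells in 6 notes):
C#4 A#3 | E4 C#4 | G4 E4
That's a consistent up a 3rd shift per cell, and no other grouping gives one.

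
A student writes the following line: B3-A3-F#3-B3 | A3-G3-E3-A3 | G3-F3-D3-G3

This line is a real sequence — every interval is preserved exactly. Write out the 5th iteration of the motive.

Eb3 Db3 Bb2 Eb3

With a 4-note motive the entries are B3, A3, G3, each down a 2nd from the previous.
Extending down a 2nd: F3 → Eb3.
From Eb3 the exact shape gives Eb3 Db3 Bb2 Eb3.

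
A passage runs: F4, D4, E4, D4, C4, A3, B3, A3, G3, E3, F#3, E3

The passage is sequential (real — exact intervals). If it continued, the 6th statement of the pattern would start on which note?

Taking 4-note groups, the heads are F4, C4, G3: the pattern moves down a 4th.
Continuing: D3 → A2 → E2. Statement 6 starts on E2.

E2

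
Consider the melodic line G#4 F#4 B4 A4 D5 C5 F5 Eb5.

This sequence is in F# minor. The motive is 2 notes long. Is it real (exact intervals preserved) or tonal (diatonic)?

Each cell has the same semitone pattern (-2,) — intervals are preserved exactly.
And C5 lies outside F# minor, so the sequence is real rather than tonal.

real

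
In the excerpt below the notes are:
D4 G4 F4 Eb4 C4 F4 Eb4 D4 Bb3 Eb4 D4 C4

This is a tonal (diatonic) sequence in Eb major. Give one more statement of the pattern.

Taking 4-note groups, the heads are D4, C4, Bb3: the pattern moves down a 2nd.
From Ab3 the diatonic shape gives Ab3 D4 C4 Bb3.

Ab3 D4 C4 Bb3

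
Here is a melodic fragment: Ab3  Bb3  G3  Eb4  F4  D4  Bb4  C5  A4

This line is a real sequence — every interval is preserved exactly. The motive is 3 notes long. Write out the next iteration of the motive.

F5 G5 E5

With a 3-note motive the entries are Ab3, Eb4, Bb4, each up a 5th from the previous.
Statement 4 starts on F5 and keeps the same exact contour: F5 G5 E5.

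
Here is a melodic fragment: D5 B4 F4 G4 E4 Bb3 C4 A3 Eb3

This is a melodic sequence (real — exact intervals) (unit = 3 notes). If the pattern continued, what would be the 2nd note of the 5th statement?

G2

Grouping in 3s, the 2nd note of each cell is B4, E4, A3.
Each moves down a 5th. Continuing: D3 → G2.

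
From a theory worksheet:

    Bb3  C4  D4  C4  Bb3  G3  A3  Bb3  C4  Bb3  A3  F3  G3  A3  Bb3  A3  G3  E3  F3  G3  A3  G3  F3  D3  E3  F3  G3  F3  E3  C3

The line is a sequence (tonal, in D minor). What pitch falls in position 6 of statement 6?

The unit is 6 notes. Position-6 pitches of the 5 shown cells: G3, F3, E3, D3, C3.
From C3, down a 2nd gives Bb2.

Bb2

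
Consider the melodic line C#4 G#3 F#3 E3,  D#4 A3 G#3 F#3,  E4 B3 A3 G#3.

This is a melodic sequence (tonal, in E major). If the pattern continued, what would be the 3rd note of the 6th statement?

The unit is 4 notes. Position-3 pitches of the 3 shown cells: F#3, G#3, A3.
Extending up a 2nd: B3 → C#4 → D#4.

D#4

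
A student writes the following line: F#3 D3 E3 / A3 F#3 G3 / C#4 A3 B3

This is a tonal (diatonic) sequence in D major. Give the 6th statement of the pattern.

B4 G4 A4

With a 3-note motive the entries are F#3, A3, C#4, each up a 3rd from the previous.
Extending up a 3rd: E4 → G4 → B4.
From B4 the diatonic shape gives B4 G4 A4.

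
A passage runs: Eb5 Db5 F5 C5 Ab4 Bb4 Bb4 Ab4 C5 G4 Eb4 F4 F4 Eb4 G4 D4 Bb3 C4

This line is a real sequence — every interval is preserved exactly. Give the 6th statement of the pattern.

D3 C3 E3 B2 G2 A2

With a 6-note motive the entries are Eb5, Bb4, F4, each down a 4th from the previous.
Carrying on: C4 → G3 → D3.
Statement 6 starts on D3 and keeps the same exact contour: D3 C3 E3 B2 G2 A2.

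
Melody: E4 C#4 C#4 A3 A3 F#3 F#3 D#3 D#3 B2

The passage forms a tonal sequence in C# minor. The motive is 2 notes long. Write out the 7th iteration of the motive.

G#2 E2

Taking 2-note groups, the heads are E4, C#4, A3, F#3, D#3: the pattern moves down a 3rd.
Continuing the starts: B2 → G#2.
From G#2 the diatonic shape gives G#2 E2.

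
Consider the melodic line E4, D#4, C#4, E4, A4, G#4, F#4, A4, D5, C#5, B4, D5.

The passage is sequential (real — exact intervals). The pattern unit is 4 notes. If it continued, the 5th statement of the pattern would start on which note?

Taking 4-note groups, the heads are E4, A4, D5: the pattern moves up a 4th.
Continuing: G5 → C6. Statement 5 starts on C6.

C6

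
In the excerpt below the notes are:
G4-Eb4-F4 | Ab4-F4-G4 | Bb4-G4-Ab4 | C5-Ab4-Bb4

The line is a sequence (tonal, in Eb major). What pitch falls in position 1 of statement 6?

With 3-note cells, note 1 of each statement runs G4, Ab4, Bb4, C5.
Extending up a 2nd: D5 → Eb5.

Eb5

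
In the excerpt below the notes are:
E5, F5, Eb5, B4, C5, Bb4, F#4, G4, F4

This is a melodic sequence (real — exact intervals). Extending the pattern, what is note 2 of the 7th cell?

Grouping in 3s, the 2nd note of each cell is F5, C5, G4.
Extending down a 4th: D4 → A3 → E3 → B2.

B2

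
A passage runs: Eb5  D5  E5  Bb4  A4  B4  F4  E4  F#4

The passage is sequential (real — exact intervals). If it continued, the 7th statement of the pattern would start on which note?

Taking 3-note groups, the heads are Eb5, Bb4, F4: the pattern moves down a 4th.
Extending the heads down a 4th: C4 → G3 → D3 → A2.

A2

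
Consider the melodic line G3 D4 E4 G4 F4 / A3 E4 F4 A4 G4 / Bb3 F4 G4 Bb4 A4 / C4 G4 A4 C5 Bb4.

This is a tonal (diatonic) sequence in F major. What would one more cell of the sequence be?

Taking 5-note groups, the heads are G3, A3, Bb3, C4: the pattern moves up a 2nd.
From D4 the diatonic shape gives D4 A4 Bb4 D5 C5.

D4 A4 Bb4 D5 C5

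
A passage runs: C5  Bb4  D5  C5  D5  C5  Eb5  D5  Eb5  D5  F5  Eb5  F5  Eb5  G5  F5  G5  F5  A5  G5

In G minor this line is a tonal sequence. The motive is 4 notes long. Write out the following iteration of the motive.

A5 G5 Bb5 A5

Taking 4-note groups, the heads are C5, D5, Eb5, F5, G5: the pattern moves up a 2nd.
Statement 6 starts on A5 and keeps the same diatonic contour: A5 G5 Bb5 A5.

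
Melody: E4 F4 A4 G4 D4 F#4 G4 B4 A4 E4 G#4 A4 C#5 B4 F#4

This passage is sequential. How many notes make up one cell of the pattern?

5

Try groups of 5 (3 cells in 15 notes):
E4 F4 A4 G4 D4 | F#4 G4 B4 A4 E4 | G#4 A4 C#5 B4 F#4
Each cell is the previous one up a 2nd — so the unit is 5 notes.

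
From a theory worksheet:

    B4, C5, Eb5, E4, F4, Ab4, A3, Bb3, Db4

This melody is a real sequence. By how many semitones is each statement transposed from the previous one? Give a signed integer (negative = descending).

The 3-note cells begin on B4, E4, A3 — each down a 5th from the last.
B4→E4 is 64 − 71 = -7 semitones.

-7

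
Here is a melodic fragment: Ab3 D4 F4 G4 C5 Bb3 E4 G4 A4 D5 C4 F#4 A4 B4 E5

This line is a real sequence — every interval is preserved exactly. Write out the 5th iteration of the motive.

E4 A#4 C#5 D#5 G#5

With a 5-note motive the entries are Ab3, Bb3, C4, each up a 2nd from the previous.
Extending up a 2nd: D4 → E4.
From E4 the exact shape gives E4 A#4 C#5 D#5 G#5.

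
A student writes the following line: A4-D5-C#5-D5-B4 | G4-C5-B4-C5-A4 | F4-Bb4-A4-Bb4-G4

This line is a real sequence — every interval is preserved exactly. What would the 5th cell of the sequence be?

With a 5-note motive the entries are A4, G4, F4, each down a 2nd from the previous.
Extending down a 2nd: Eb4 → Db4.
From Db4 the exact shape gives Db4 Gb4 F4 Gb4 Eb4.

Db4 Gb4 F4 Gb4 Eb4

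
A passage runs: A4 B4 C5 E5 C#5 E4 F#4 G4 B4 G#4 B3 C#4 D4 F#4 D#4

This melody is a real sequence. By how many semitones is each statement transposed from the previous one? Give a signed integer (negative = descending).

-5

Unit = 5 notes; the statements start on A4, E4, B3, moving down a 4th each time.
A4 to E4 spans -5 semitones.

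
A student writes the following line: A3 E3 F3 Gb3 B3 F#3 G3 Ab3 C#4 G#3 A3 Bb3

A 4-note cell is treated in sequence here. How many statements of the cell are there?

12 notes in groups of 4 gives 12/4 = 3 statements.
Starts: A3, B3, C#4 — each up a 2nd.

3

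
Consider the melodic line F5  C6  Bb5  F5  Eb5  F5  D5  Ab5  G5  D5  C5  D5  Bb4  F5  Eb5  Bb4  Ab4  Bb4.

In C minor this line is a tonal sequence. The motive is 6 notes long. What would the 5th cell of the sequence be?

The 6-note cells begin on F5, D5, Bb4 — each down a 3rd from the last.
Extending down a 3rd: G4 → Eb4.
From Eb4 the diatonic shape gives Eb4 Bb4 Ab4 Eb4 D4 Eb4.

Eb4 Bb4 Ab4 Eb4 D4 Eb4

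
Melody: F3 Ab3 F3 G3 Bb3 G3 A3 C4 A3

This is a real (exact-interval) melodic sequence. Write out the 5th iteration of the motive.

With a 3-note motive the entries are F3, G3, A3, each up a 2nd from the previous.
Carrying on: B3 → C#4.
From C#4 the exact shape gives C#4 E4 C#4.

C#4 E4 C#4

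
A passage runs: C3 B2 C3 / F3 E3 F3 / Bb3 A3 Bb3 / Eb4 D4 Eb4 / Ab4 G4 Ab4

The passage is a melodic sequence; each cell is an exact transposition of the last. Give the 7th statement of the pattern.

Gb5 F5 Gb5

Unit = 3 notes; the statements start on C3, F3, Bb3, Eb4, Ab4, moving up a 4th each time.
Carrying on: Db5 → Gb5.
From Gb5 the exact shape gives Gb5 F5 Gb5.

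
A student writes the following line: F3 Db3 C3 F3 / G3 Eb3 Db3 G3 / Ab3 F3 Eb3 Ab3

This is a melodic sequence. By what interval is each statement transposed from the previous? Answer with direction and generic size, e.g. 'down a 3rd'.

With a 4-note motive the entries are F3, G3, Ab3, each up a 2nd from the previous.
From F3 to G3: up a 2nd.

up a 2nd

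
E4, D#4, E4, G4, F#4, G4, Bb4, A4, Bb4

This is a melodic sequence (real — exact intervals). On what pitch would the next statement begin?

Unit = 3 notes; the statements start on E4, G4, Bb4, moving up a 3rd each time.
The next head, up a 3rd from Bb4, is Db5.

Db5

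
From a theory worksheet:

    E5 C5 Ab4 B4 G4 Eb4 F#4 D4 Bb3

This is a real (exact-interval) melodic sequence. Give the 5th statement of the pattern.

The 3-note cells begin on E5, B4, F#4 — each down a 4th from the last.
Extending down a 4th: C#4 → G#3.
Statement 5 starts on G#3 and keeps the same exact contour: G#3 E3 C3.

G#3 E3 C3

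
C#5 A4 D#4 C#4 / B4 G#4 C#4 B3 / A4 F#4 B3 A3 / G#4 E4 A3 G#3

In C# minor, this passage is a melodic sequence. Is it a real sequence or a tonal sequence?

tonal

Every note is diatonic to C# minor.
Cell 1 has -4 semitones from note 1 to 2, but cell 2 has -3 — the interval quality changes while the contour stays the same, which is the hallmark of a tonal sequence.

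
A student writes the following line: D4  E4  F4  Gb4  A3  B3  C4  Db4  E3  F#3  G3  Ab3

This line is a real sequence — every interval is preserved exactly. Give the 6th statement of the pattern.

C#2 D#2 E2 F2

Taking 4-note groups, the heads are D4, A3, E3: the pattern moves down a 4th.
Continuing the starts: B2 → F#2 → C#2.
So cell 6 is C#2 D#2 E2 F2.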